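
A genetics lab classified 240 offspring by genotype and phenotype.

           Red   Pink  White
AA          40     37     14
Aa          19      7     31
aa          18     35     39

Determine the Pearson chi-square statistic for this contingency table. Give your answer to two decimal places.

35.85

Row totals: 91, 57, 92. Column totals: 77, 79, 84. Grand total N = 240.
Expected counts (row total × column total / N):
  AA, Red: 91×77/240 = 29.196
  AA, Pink: 91×79/240 = 29.954
  AA, White: 91×84/240 = 31.850
  Aa, Red: 57×77/240 = 18.288
  Aa, Pink: 57×79/240 = 18.762
  Aa, White: 57×84/240 = 19.950
  aa, Red: 92×77/240 = 29.517
  aa, Pink: 92×79/240 = 30.283
  aa, White: 92×84/240 = 32.200
Contributions (O − E)²/E:
  (40 − 29.196)²/29.196 = 3.9980
  (37 − 29.954)²/29.954 = 1.6574
  (14 − 31.850)²/31.850 = 10.0038
  (19 − 18.288)²/18.288 = 0.0277
  (7 − 18.762)²/18.762 = 7.3737
  (31 − 19.950)²/19.950 = 6.1204
  (18 − 29.517)²/29.517 = 4.4937
  (35 − 30.283)²/30.283 = 0.7347
  (39 − 32.200)²/32.200 = 1.4360
χ² = 3.9980 + 1.6574 + 10.0038 + 0.0277 + 7.3737 + 6.1204 + 4.4937 + 0.7347 + 1.4360 = 35.85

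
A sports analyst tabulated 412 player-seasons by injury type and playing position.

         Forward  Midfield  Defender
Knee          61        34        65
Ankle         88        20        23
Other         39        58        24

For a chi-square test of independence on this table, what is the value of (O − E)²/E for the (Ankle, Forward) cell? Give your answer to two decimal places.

13.33

Row total (Ankle) = 131; column total (Forward) = 188; N = 412.
Expected count E = 131 × 188 / 412 = 59.777.
Contribution = (O − E)²/E = (88 − 59.777)² / 59.777 = 13.33.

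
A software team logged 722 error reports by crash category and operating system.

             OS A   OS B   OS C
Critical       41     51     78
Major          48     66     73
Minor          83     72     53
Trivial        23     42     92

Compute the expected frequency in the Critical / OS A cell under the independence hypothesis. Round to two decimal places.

45.91

Row total (Critical) = 170; column total (OS A) = 195; grand total N = 722.
Expected count = (row total × column total) / N = 170 × 195 / 722 = 45.91.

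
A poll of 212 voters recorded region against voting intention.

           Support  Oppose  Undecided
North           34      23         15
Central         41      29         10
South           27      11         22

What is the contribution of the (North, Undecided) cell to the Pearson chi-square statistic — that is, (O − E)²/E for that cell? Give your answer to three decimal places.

Row total (North) = 72; column total (Undecided) = 47; N = 212.
Expected count E = 72 × 47 / 212 = 15.9623.
Contribution = (O − E)²/E = (15 − 15.9623)² / 15.9623 = 0.058.

0.058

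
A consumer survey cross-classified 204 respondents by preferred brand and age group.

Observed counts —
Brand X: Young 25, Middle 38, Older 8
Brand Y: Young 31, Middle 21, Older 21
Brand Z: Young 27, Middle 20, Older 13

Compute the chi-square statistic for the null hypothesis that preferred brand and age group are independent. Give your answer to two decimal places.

12.59

Row totals: 71, 73, 60. Column totals: 83, 79, 42. Grand total N = 204.
Expected counts (row total × column total / N):
  Brand X, Young: 71×83/204 = 28.887
  Brand X, Middle: 71×79/204 = 27.495
  Brand X, Older: 71×42/204 = 14.618
  Brand Y, Young: 73×83/204 = 29.701
  Brand Y, Middle: 73×79/204 = 28.270
  Brand Y, Older: 73×42/204 = 15.029
  Brand Z, Young: 60×83/204 = 24.412
  Brand Z, Middle: 60×79/204 = 23.235
  Brand Z, Older: 60×42/204 = 12.353
Contributions (O − E)²/E:
  (25 − 28.887)²/28.887 = 0.5230
  (38 − 27.495)²/27.495 = 4.0136
  (8 − 14.618)²/14.618 = 2.9962
  (31 − 29.701)²/29.701 = 0.0568
  (21 − 28.270)²/28.270 = 1.8696
  (21 − 15.029)²/15.029 = 2.3723
  (27 − 24.412)²/24.412 = 0.2744
  (20 − 23.235)²/23.235 = 0.4504
  (13 − 12.353)²/12.353 = 0.0339
χ² = 0.5230 + 4.0136 + 2.9962 + 0.0568 + 1.8696 + 2.3723 + 0.2744 + 0.4504 + 0.0339 = 12.59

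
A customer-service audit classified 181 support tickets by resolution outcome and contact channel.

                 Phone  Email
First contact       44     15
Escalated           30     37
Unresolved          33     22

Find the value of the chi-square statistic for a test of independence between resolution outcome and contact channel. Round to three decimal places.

Row totals: 59, 67, 55. Column totals: 107, 74. Grand total N = 181.
Expected counts (row total × column total / N):
  First contact, Phone: 59×107/181 = 34.87845
  First contact, Email: 59×74/181 = 24.12155
  Escalated, Phone: 67×107/181 = 39.60773
  Escalated, Email: 67×74/181 = 27.39227
  Unresolved, Phone: 55×107/181 = 32.51381
  Unresolved, Email: 55×74/181 = 22.48619
Contributions (O − E)²/E:
  (44 − 34.87845)²/34.87845 = 2.3855
  (15 − 24.12155)²/24.12155 = 3.4493
  (30 − 39.60773)²/39.60773 = 2.3306
  (37 − 27.39227)²/27.39227 = 3.3699
  (33 − 32.51381)²/32.51381 = 0.0073
  (22 − 22.48619)²/22.48619 = 0.0105
χ² = 2.3855 + 3.4493 + 2.3306 + 3.3699 + 0.0073 + 0.0105 = 11.553

11.553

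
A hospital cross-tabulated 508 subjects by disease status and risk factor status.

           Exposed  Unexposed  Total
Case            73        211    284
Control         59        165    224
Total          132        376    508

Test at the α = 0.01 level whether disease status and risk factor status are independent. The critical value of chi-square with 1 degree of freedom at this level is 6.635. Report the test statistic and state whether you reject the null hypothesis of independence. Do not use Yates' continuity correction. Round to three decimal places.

0.026; fail to reject H₀

Grand total N = 508.
Expected counts (row total × column total / N):
  Case, Exposed: 284×132/508 = 73.7953
  Case, Unexposed: 284×376/508 = 210.2047
  Control, Exposed: 224×132/508 = 58.2047
  Control, Unexposed: 224×376/508 = 165.7953
Contributions (O − E)²/E:
  (73 − 73.7953)²/73.7953 = 0.0086
  (211 − 210.2047)²/210.2047 = 0.0030
  (59 − 58.2047)²/58.2047 = 0.0109
  (165 − 165.7953)²/165.7953 = 0.0038
χ² = 0.0086 + 0.0030 + 0.0109 + 0.0038 = 0.026
df = (2−1)(2−1) = 1. Since 0.026 < 6.635, fail to reject the null hypothesis of independence at α = 0.01.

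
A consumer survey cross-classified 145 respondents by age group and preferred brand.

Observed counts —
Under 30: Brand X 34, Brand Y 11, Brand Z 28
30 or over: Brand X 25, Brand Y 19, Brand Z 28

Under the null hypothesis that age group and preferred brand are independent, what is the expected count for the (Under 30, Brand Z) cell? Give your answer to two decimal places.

28.19

Row total (Under 30) = 73; column total (Brand Z) = 56; grand total N = 145.
Expected count = (row total × column total) / N = 73 × 56 / 145 = 28.19.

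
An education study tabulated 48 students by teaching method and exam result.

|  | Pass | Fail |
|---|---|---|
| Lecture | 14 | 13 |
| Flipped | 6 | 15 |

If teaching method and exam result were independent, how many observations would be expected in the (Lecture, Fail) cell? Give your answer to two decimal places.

Row total (Lecture) = 27; column total (Fail) = 28; grand total N = 48.
Expected count = (row total × column total) / N = 27 × 28 / 48 = 15.75.

15.75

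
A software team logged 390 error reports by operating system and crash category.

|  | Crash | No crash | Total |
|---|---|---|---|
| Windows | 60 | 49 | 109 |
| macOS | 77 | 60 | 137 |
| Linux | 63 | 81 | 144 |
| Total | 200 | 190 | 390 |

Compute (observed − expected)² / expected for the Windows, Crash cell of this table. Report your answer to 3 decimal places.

Row total (Windows) = 109; column total (Crash) = 200; N = 390.
Expected count E = 109 × 200 / 390 = 55.8974.
Contribution = (O − E)²/E = (60 − 55.8974)² / 55.8974 = 0.301.

0.301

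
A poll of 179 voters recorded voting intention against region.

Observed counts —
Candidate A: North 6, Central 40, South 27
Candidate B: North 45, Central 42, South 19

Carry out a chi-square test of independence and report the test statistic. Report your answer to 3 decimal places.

26.066

Row totals: 73, 106. Column totals: 51, 82, 46. Grand total N = 179.
Expected counts (row total × column total / N):
  Candidate A, North: 73×51/179 = 20.79888
  Candidate A, Central: 73×82/179 = 33.44134
  Candidate A, South: 73×46/179 = 18.75978
  Candidate B, North: 106×51/179 = 30.20112
  Candidate B, Central: 106×82/179 = 48.55866
  Candidate B, South: 106×46/179 = 27.24022
Contributions (O − E)²/E:
  (6 − 20.79888)²/20.79888 = 10.5297
  (40 − 33.44134)²/33.44134 = 1.2863
  (27 − 18.75978)²/18.75978 = 3.6195
  (45 − 30.20112)²/30.20112 = 7.2516
  (42 − 48.55866)²/48.55866 = 0.8859
  (19 − 27.24022)²/27.24022 = 2.4927
χ² = 10.5297 + 1.2863 + 3.6195 + 7.2516 + 0.8859 + 2.4927 = 26.066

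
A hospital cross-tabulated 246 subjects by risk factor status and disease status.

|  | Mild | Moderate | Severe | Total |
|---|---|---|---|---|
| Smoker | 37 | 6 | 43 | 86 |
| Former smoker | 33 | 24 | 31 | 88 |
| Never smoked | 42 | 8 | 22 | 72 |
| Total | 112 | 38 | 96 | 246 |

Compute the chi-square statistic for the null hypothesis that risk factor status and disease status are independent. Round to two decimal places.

Grand total N = 246.
Expected counts (row total × column total / N):
  Smoker, Mild: 86×112/246 = 39.154
  Smoker, Moderate: 86×38/246 = 13.285
  Smoker, Severe: 86×96/246 = 33.561
  Former smoker, Mild: 88×112/246 = 40.065
  Former smoker, Moderate: 88×38/246 = 13.593
  Former smoker, Severe: 88×96/246 = 34.341
  Never smoked, Mild: 72×112/246 = 32.780
  Never smoked, Moderate: 72×38/246 = 11.122
  Never smoked, Severe: 72×96/246 = 28.098
Contributions (O − E)²/E:
  (37 − 39.154)²/39.154 = 0.1185
  (6 − 13.285)²/13.285 = 3.9948
  (43 − 33.561)²/33.561 = 2.6547
  (33 − 40.065)²/40.065 = 1.2458
  (24 − 13.593)²/13.593 = 7.9678
  (31 − 34.341)²/34.341 = 0.3250
  (42 − 32.780)²/32.780 = 2.5933
  (8 − 11.122)²/11.122 = 0.8764
  (22 − 28.098)²/28.098 = 1.3234
χ² = 0.1185 + 3.9948 + 2.6547 + 1.2458 + 7.9678 + 0.3250 + 2.5933 + 0.8764 + 1.3234 = 21.10

21.10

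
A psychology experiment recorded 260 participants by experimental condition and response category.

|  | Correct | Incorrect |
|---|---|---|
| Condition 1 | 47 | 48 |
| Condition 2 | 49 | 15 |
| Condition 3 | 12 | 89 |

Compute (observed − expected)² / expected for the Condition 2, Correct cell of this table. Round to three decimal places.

Row total (Condition 2) = 64; column total (Correct) = 108; N = 260.
Expected count E = 64 × 108 / 260 = 26.5846.
Contribution = (O − E)²/E = (49 − 26.5846)² / 26.5846 = 18.900.

18.900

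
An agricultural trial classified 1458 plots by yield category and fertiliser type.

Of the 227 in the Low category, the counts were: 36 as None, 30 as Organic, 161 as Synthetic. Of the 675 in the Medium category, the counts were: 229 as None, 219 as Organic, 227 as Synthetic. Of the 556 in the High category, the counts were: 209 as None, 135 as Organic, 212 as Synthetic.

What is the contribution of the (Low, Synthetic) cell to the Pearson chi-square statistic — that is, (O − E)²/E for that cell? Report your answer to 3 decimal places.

48.896

Row total (Low) = 227; column total (Synthetic) = 600; N = 1458.
Expected count E = 227 × 600 / 1458 = 93.41564.
Contribution = (O − E)²/E = (161 − 93.41564)² / 93.41564 = 48.896.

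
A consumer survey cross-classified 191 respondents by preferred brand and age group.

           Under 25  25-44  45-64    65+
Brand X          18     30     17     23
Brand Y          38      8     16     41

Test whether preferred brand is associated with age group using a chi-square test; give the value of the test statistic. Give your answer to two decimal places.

Row totals: 88, 103. Column totals: 56, 38, 33, 64. Grand total N = 191.
Expected counts (row total × column total / N):
  Brand X, Under 25: 88×56/191 = 25.801
  Brand X, 25-44: 88×38/191 = 17.508
  Brand X, 45-64: 88×33/191 = 15.204
  Brand X, 65+: 88×64/191 = 29.487
  Brand Y, Under 25: 103×56/191 = 30.199
  Brand Y, 25-44: 103×38/191 = 20.492
  Brand Y, 45-64: 103×33/191 = 17.796
  Brand Y, 65+: 103×64/191 = 34.513
Contributions (O − E)²/E:
  (18 − 25.801)²/25.801 = 2.3587
  (30 − 17.508)²/17.508 = 8.9131
  (17 − 15.204)²/15.204 = 0.2122
  (23 − 29.487)²/29.487 = 1.4271
  (38 − 30.199)²/30.199 = 2.0152
  (8 − 20.492)²/20.492 = 7.6152
  (16 − 17.796)²/17.796 = 0.1813
  (41 − 34.513)²/34.513 = 1.2193
χ² = 2.3587 + 8.9131 + 0.2122 + 1.4271 + 2.0152 + 7.6152 + 0.1813 + 1.2193 = 23.94

23.94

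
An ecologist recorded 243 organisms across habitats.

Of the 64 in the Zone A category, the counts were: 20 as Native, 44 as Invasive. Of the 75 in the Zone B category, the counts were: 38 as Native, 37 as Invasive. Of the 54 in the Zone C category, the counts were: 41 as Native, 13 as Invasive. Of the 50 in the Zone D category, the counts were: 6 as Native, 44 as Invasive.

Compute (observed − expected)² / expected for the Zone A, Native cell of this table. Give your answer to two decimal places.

2.12

Row total (Zone A) = 64; column total (Native) = 105; N = 243.
Expected count E = 64 × 105 / 243 = 27.654.
Contribution = (O − E)²/E = (20 − 27.654)² / 27.654 = 2.12.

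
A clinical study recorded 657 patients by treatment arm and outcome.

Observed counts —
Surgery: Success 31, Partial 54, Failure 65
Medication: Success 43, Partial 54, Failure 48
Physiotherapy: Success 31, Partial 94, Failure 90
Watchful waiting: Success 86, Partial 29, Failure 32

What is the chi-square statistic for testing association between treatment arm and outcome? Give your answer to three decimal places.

90.962

Row totals: 150, 145, 215, 147. Column totals: 191, 231, 235. Grand total N = 657.
Expected counts (row total × column total / N):
  Surgery, Success: 150×191/657 = 43.6073
  Surgery, Partial: 150×231/657 = 52.7397
  Surgery, Failure: 150×235/657 = 53.6530
  Medication, Success: 145×191/657 = 42.1537
  Medication, Partial: 145×231/657 = 50.9817
  Medication, Failure: 145×235/657 = 51.8645
  Physiotherapy, Success: 215×191/657 = 62.5038
  Physiotherapy, Partial: 215×231/657 = 75.5936
  Physiotherapy, Failure: 215×235/657 = 76.9026
  Watchful waiting, Success: 147×191/657 = 42.7352
  Watchful waiting, Partial: 147×231/657 = 51.6849
  Watchful waiting, Failure: 147×235/657 = 52.5799
Contributions (O − E)²/E:
  (31 − 43.6073)²/43.6073 = 3.6449
  (54 − 52.7397)²/52.7397 = 0.0301
  (65 − 53.6530)²/53.6530 = 2.3998
  (43 − 42.1537)²/42.1537 = 0.0170
  (54 − 50.9817)²/50.9817 = 0.1787
  (48 − 51.8645)²/51.8645 = 0.2879
  (31 − 62.5038)²/62.5038 = 15.8789
  (94 − 75.5936)²/75.5936 = 4.4818
  (90 − 76.9026)²/76.9026 = 2.2306
  (86 − 42.7352)²/42.7352 = 43.8010
  (29 − 51.6849)²/51.6849 = 9.9566
  (32 − 52.5799)²/52.5799 = 8.0550
χ² = 3.6449 + 0.0301 + 2.3998 + 0.0170 + 0.1787 + 0.2879 + 15.8789 + 4.4818 + 2.2306 + 43.8010 + 9.9566 + 8.0550 = 90.962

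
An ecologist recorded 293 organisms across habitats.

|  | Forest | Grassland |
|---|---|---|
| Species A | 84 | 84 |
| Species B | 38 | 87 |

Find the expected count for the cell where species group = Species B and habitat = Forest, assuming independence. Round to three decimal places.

Row total (Species B) = 125; column total (Forest) = 122; grand total N = 293.
Expected count = (row total × column total) / N = 125 × 122 / 293 = 52.048.

52.048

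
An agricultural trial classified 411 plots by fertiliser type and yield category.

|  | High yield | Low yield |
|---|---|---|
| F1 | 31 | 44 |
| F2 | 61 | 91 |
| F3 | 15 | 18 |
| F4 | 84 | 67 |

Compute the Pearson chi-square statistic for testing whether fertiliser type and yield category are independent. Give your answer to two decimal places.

Row totals: 75, 152, 33, 151. Column totals: 191, 220. Grand total N = 411.
Expected counts (row total × column total / N):
  F1, High yield: 75×191/411 = 34.854
  F1, Low yield: 75×220/411 = 40.146
  F2, High yield: 152×191/411 = 70.637
  F2, Low yield: 152×220/411 = 81.363
  F3, High yield: 33×191/411 = 15.336
  F3, Low yield: 33×220/411 = 17.664
  F4, High yield: 151×191/411 = 70.173
  F4, Low yield: 151×220/411 = 80.827
Contributions (O − E)²/E:
  (31 − 34.854)²/34.854 = 0.4262
  (44 − 40.146)²/40.146 = 0.3700
  (61 − 70.637)²/70.637 = 1.3148
  (91 − 81.363)²/81.363 = 1.1414
  (15 − 15.336)²/15.336 = 0.0074
  (18 − 17.664)²/17.664 = 0.0064
  (84 − 70.173)²/70.173 = 2.7245
  (67 − 80.827)²/80.827 = 2.3654
χ² = 0.4262 + 0.3700 + 1.3148 + 1.1414 + 0.0074 + 0.0064 + 2.7245 + 2.3654 = 8.36

8.36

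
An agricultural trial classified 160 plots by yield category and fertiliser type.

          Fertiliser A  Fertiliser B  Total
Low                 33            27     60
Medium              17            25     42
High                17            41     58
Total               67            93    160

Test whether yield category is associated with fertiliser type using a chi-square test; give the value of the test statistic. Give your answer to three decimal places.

Grand total N = 160.
Expected counts (row total × column total / N):
  Low, Fertiliser A: 60×67/160 = 25.1250
  Low, Fertiliser B: 60×93/160 = 34.8750
  Medium, Fertiliser A: 42×67/160 = 17.5875
  Medium, Fertiliser B: 42×93/160 = 24.4125
  High, Fertiliser A: 58×67/160 = 24.2875
  High, Fertiliser B: 58×93/160 = 33.7125
Contributions (O − E)²/E:
  (33 − 25.1250)²/25.1250 = 2.4683
  (27 − 34.8750)²/34.8750 = 1.7782
  (17 − 17.5875)²/17.5875 = 0.0196
  (25 − 24.4125)²/24.4125 = 0.0141
  (17 − 24.2875)²/24.2875 = 2.1866
  (41 − 33.7125)²/33.7125 = 1.5753
χ² = 2.4683 + 1.7782 + 0.0196 + 0.0141 + 2.1866 + 1.5753 = 8.042

8.042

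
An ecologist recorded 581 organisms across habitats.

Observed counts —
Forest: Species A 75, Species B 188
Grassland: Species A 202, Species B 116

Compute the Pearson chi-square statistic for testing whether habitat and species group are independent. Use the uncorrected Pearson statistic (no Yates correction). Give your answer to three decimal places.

Row totals: 263, 318. Column totals: 277, 304. Grand total N = 581.
Expected counts (row total × column total / N):
  Forest, Species A: 263×277/581 = 125.3890
  Forest, Species B: 263×304/581 = 137.6110
  Grassland, Species A: 318×277/581 = 151.6110
  Grassland, Species B: 318×304/581 = 166.3890
Contributions (O − E)²/E:
  (75 − 125.3890)²/125.3890 = 20.2494
  (188 − 137.6110)²/137.6110 = 18.4509
  (202 − 151.6110)²/151.6110 = 16.7471
  (116 − 166.3890)²/166.3890 = 15.2597
χ² = 20.2494 + 18.4509 + 16.7471 + 15.2597 = 70.707

70.707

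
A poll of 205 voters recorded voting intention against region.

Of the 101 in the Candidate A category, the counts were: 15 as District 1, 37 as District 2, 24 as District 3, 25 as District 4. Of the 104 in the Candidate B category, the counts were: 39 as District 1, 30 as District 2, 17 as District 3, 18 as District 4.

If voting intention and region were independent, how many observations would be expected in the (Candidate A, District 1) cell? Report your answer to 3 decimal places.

Row total (Candidate A) = 101; column total (District 1) = 54; grand total N = 205.
Expected count = (row total × column total) / N = 101 × 54 / 205 = 26.605.

26.605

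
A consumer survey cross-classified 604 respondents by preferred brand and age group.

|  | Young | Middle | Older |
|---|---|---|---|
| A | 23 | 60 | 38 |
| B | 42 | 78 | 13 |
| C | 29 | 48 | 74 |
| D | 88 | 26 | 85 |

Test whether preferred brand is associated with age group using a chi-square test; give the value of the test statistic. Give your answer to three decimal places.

117.105

Row totals: 121, 133, 151, 199. Column totals: 182, 212, 210. Grand total N = 604.
Expected counts (row total × column total / N):
  A, Young: 121×182/604 = 36.4603
  A, Middle: 121×212/604 = 42.4702
  A, Older: 121×210/604 = 42.0695
  B, Young: 133×182/604 = 40.0762
  B, Middle: 133×212/604 = 46.6821
  B, Older: 133×210/604 = 46.2417
  C, Young: 151×182/604 = 45.5000
  C, Middle: 151×212/604 = 53.0000
  C, Older: 151×210/604 = 52.5000
  D, Young: 199×182/604 = 59.9636
  D, Middle: 199×212/604 = 69.8477
  D, Older: 199×210/604 = 69.1887
Contributions (O − E)²/E:
  (23 − 36.4603)²/36.4603 = 4.9692
  (60 − 42.4702)²/42.4702 = 7.2355
  (38 − 42.0695)²/42.0695 = 0.3937
  (42 − 40.0762)²/40.0762 = 0.0923
  (78 − 46.6821)²/46.6821 = 21.0104
  (13 − 46.2417)²/46.2417 = 23.8964
  (29 − 45.5000)²/45.5000 = 5.9835
  (48 − 53.0000)²/53.0000 = 0.4717
  (74 − 52.5000)²/52.5000 = 8.8048
  (88 − 59.9636)²/59.9636 = 13.1086
  (26 − 69.8477)²/69.8477 = 27.5259
  (85 − 69.1887)²/69.1887 = 3.6133
χ² = 4.9692 + 7.2355 + 0.3937 + 0.0923 + 21.0104 + 23.8964 + 5.9835 + 0.4717 + 8.8048 + 13.1086 + 27.5259 + 3.6133 = 117.105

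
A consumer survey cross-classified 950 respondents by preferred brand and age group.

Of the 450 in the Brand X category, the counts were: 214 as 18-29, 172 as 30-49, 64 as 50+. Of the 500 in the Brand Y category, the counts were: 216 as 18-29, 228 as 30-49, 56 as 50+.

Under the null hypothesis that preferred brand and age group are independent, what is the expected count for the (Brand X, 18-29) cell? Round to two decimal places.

203.68

Row total (Brand X) = 450; column total (18-29) = 430; grand total N = 950.
Expected count = (row total × column total) / N = 450 × 430 / 950 = 203.68.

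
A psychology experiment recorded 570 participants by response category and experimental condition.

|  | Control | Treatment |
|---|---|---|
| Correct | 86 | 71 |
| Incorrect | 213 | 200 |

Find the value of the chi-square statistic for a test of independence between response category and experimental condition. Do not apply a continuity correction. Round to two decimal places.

0.47

Row totals: 157, 413. Column totals: 299, 271. Grand total N = 570.
Expected counts (row total × column total / N):
  Correct, Control: 157×299/570 = 82.356
  Correct, Treatment: 157×271/570 = 74.644
  Incorrect, Control: 413×299/570 = 216.644
  Incorrect, Treatment: 413×271/570 = 196.356
Contributions (O − E)²/E:
  (86 − 82.356)²/82.356 = 0.1612
  (71 − 74.644)²/74.644 = 0.1779
  (213 − 216.644)²/216.644 = 0.0613
  (200 − 196.356)²/196.356 = 0.0676
χ² = 0.1612 + 0.1779 + 0.0613 + 0.0676 = 0.47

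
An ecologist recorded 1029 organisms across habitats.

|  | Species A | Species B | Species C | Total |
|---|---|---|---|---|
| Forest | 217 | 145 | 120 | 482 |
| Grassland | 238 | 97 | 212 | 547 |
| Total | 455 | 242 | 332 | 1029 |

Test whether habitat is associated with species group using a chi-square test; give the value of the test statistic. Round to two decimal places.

Grand total N = 1029.
Expected counts (row total × column total / N):
  Forest, Species A: 482×455/1029 = 213.129
  Forest, Species B: 482×242/1029 = 113.357
  Forest, Species C: 482×332/1029 = 155.514
  Grassland, Species A: 547×455/1029 = 241.871
  Grassland, Species B: 547×242/1029 = 128.643
  Grassland, Species C: 547×332/1029 = 176.486
Contributions (O − E)²/E:
  (217 − 213.129)²/213.129 = 0.0703
  (145 − 113.357)²/113.357 = 8.8330
  (120 − 155.514)²/155.514 = 8.1102
  (238 − 241.871)²/241.871 = 0.0620
  (97 − 128.643)²/128.643 = 7.7834
  (212 − 176.486)²/176.486 = 7.1464
χ² = 0.0703 + 8.8330 + 8.1102 + 0.0620 + 7.7834 + 7.1464 = 32.01

32.01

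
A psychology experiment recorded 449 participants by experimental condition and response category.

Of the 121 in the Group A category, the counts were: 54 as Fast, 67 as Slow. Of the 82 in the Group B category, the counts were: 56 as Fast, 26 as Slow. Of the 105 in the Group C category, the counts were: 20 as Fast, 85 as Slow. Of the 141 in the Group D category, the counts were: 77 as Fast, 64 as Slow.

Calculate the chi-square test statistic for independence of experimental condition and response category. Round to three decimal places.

Row totals: 121, 82, 105, 141. Column totals: 207, 242. Grand total N = 449.
Expected counts (row total × column total / N):
  Group A, Fast: 121×207/449 = 55.78396
  Group A, Slow: 121×242/449 = 65.21604
  Group B, Fast: 82×207/449 = 37.80401
  Group B, Slow: 82×242/449 = 44.19599
  Group C, Fast: 105×207/449 = 48.40757
  Group C, Slow: 105×242/449 = 56.59243
  Group D, Fast: 141×207/449 = 65.00445
  Group D, Slow: 141×242/449 = 75.99555
Contributions (O − E)²/E:
  (54 − 55.78396)²/55.78396 = 0.0571
  (67 − 65.21604)²/65.21604 = 0.0488
  (56 − 37.80401)²/37.80401 = 8.7582
  (26 − 44.19599)²/44.19599 = 7.4915
  (20 − 48.40757)²/48.40757 = 16.6707
  (85 − 56.59243)²/56.59243 = 14.2597
  (77 − 65.00445)²/65.00445 = 2.2136
  (64 − 75.99555)²/75.99555 = 1.8934
χ² = 0.0571 + 0.0488 + 8.7582 + 7.4915 + 16.6707 + 14.2597 + 2.2136 + 1.8934 = 51.393

51.393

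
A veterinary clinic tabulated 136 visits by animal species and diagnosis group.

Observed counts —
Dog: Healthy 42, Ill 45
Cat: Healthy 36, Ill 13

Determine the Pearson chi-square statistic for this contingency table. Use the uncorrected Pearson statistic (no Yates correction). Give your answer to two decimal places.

8.13

Row totals: 87, 49. Column totals: 78, 58. Grand total N = 136.
Expected counts (row total × column total / N):
  Dog, Healthy: 87×78/136 = 49.897
  Dog, Ill: 87×58/136 = 37.103
  Cat, Healthy: 49×78/136 = 28.103
  Cat, Ill: 49×58/136 = 20.897
Contributions (O − E)²/E:
  (42 − 49.897)²/49.897 = 1.2498
  (45 − 37.103)²/37.103 = 1.6808
  (36 − 28.103)²/28.103 = 2.2191
  (13 − 20.897)²/20.897 = 2.9843
χ² = 1.2498 + 1.6808 + 2.2191 + 2.9843 = 8.13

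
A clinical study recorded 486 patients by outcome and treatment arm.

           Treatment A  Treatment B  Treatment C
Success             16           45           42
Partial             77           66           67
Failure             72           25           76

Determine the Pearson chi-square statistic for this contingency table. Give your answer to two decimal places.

38.89

Row totals: 103, 210, 173. Column totals: 165, 136, 185. Grand total N = 486.
Expected counts (row total × column total / N):
  Success, Treatment A: 103×165/486 = 34.969
  Success, Treatment B: 103×136/486 = 28.823
  Success, Treatment C: 103×185/486 = 39.208
  Partial, Treatment A: 210×165/486 = 71.296
  Partial, Treatment B: 210×136/486 = 58.765
  Partial, Treatment C: 210×185/486 = 79.938
  Failure, Treatment A: 173×165/486 = 58.735
  Failure, Treatment B: 173×136/486 = 48.412
  Failure, Treatment C: 173×185/486 = 65.854
Contributions (O − E)²/E:
  (16 − 34.969)²/34.969 = 10.2898
  (45 − 28.823)²/28.823 = 9.0794
  (42 − 39.208)²/39.208 = 0.1988
  (77 − 71.296)²/71.296 = 0.4563
  (66 − 58.765)²/58.765 = 0.8908
  (67 − 79.938)²/79.938 = 2.0940
  (72 − 58.735)²/58.735 = 2.9958
  (25 − 48.412)²/48.412 = 11.3220
  (76 − 65.854)²/65.854 = 1.5632
χ² = 10.2898 + 9.0794 + 0.1988 + 0.4563 + 0.8908 + 2.0940 + 2.9958 + 11.3220 + 1.5632 = 38.89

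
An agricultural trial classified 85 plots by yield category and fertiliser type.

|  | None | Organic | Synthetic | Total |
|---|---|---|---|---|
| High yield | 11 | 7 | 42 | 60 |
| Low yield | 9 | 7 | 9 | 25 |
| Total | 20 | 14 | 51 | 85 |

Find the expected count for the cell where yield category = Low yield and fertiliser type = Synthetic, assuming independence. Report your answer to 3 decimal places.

Row total (Low yield) = 25; column total (Synthetic) = 51; grand total N = 85.
Expected count = (row total × column total) / N = 25 × 51 / 85 = 15.000.

15.000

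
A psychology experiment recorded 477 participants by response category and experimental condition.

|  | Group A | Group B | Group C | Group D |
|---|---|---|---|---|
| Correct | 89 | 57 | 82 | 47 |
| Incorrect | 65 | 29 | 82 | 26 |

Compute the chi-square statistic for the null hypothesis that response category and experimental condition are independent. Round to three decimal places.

Row totals: 275, 202. Column totals: 154, 86, 164, 73. Grand total N = 477.
Expected counts (row total × column total / N):
  Correct, Group A: 275×154/477 = 88.7841
  Correct, Group B: 275×86/477 = 49.5807
  Correct, Group C: 275×164/477 = 94.5493
  Correct, Group D: 275×73/477 = 42.0860
  Incorrect, Group A: 202×154/477 = 65.2159
  Incorrect, Group B: 202×86/477 = 36.4193
  Incorrect, Group C: 202×164/477 = 69.4507
  Incorrect, Group D: 202×73/477 = 30.9140
Contributions (O − E)²/E:
  (89 − 88.7841)²/88.7841 = 0.0005
  (57 − 49.5807)²/49.5807 = 1.1102
  (82 − 94.5493)²/94.5493 = 1.6656
  (47 − 42.0860)²/42.0860 = 0.5738
  (65 − 65.2159)²/65.2159 = 0.0007
  (29 − 36.4193)²/36.4193 = 1.5115
  (82 − 69.4507)²/69.4507 = 2.2676
  (26 − 30.9140)²/30.9140 = 0.7811
χ² = 0.0005 + 1.1102 + 1.6656 + 0.5738 + 0.0007 + 1.5115 + 2.2676 + 0.7811 = 7.911

7.911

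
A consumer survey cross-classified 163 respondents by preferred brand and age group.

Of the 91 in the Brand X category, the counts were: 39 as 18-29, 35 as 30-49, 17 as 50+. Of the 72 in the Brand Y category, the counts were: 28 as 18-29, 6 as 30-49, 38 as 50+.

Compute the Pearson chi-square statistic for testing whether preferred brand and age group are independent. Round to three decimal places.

28.509

Row totals: 91, 72. Column totals: 67, 41, 55. Grand total N = 163.
Expected counts (row total × column total / N):
  Brand X, 18-29: 91×67/163 = 37.40491
  Brand X, 30-49: 91×41/163 = 22.88957
  Brand X, 50+: 91×55/163 = 30.70552
  Brand Y, 18-29: 72×67/163 = 29.59509
  Brand Y, 30-49: 72×41/163 = 18.11043
  Brand Y, 50+: 72×55/163 = 24.29448
Contributions (O − E)²/E:
  (39 − 37.40491)²/37.40491 = 0.0680
  (35 − 22.88957)²/22.88957 = 6.4074
  (17 − 30.70552)²/30.70552 = 6.1175
  (28 − 29.59509)²/29.59509 = 0.0860
  (6 − 18.11043)²/18.11043 = 8.0982
  (38 − 24.29448)²/24.29448 = 7.7319
χ² = 0.0680 + 6.4074 + 6.1175 + 0.0860 + 8.0982 + 7.7319 = 28.509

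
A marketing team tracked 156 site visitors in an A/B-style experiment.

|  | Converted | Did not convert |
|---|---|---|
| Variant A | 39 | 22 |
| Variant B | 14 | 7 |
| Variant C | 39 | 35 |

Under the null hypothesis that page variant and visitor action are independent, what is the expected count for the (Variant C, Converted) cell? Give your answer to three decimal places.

43.641

Row total (Variant C) = 74; column total (Converted) = 92; grand total N = 156.
Expected count = (row total × column total) / N = 74 × 92 / 156 = 43.641.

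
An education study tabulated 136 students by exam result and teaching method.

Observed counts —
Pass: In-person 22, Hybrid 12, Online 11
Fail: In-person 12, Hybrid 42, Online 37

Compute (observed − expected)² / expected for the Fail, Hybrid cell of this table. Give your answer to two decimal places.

Row total (Fail) = 91; column total (Hybrid) = 54; N = 136.
Expected count E = 91 × 54 / 136 = 36.132.
Contribution = (O − E)²/E = (42 − 36.132)² / 36.132 = 0.95.

0.95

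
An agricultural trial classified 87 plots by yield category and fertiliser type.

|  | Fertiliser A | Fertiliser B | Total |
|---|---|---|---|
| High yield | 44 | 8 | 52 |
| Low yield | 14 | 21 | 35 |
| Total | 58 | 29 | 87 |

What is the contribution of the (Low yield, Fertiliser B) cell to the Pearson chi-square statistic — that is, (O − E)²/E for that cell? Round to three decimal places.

7.467

Row total (Low yield) = 35; column total (Fertiliser B) = 29; N = 87.
Expected count E = 35 × 29 / 87 = 11.6667.
Contribution = (O − E)²/E = (21 − 11.6667)² / 11.6667 = 7.467.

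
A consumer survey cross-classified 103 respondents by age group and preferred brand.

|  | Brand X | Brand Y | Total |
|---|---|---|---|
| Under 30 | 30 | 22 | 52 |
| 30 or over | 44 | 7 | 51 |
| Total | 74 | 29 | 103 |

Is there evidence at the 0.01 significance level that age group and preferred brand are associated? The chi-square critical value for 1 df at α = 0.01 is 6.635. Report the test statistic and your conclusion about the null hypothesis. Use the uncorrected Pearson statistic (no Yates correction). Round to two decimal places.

10.40; reject H₀

Grand total N = 103.
Expected counts (row total × column total / N):
  Under 30, Brand X: 52×74/103 = 37.359
  Under 30, Brand Y: 52×29/103 = 14.641
  30 or over, Brand X: 51×74/103 = 36.641
  30 or over, Brand Y: 51×29/103 = 14.359
Contributions (O − E)²/E:
  (30 − 37.359)²/37.359 = 1.4496
  (22 − 14.641)²/14.641 = 3.6989
  (44 − 36.641)²/36.641 = 1.4780
  (7 − 14.359)²/14.359 = 3.7715
χ² = 1.4496 + 3.6989 + 1.4780 + 3.7715 = 10.40
df = (2−1)(2−1) = 1. Since 10.40 > 6.635, reject the null hypothesis of independence at α = 0.01.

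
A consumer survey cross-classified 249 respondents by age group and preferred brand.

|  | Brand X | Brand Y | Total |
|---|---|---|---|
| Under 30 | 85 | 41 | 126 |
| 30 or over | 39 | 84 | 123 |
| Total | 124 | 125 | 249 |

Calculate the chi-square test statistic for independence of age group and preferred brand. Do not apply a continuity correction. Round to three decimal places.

Grand total N = 249.
Expected counts (row total × column total / N):
  Under 30, Brand X: 126×124/249 = 62.7470
  Under 30, Brand Y: 126×125/249 = 63.2530
  30 or over, Brand X: 123×124/249 = 61.2530
  30 or over, Brand Y: 123×125/249 = 61.7470
Contributions (O − E)²/E:
  (85 − 62.7470)²/62.7470 = 7.8919
  (41 − 63.2530)²/63.2530 = 7.8288
  (39 − 61.2530)²/61.2530 = 8.0844
  (84 − 61.7470)²/61.7470 = 8.0198
χ² = 7.8919 + 7.8288 + 8.0844 + 8.0198 = 31.825

31.825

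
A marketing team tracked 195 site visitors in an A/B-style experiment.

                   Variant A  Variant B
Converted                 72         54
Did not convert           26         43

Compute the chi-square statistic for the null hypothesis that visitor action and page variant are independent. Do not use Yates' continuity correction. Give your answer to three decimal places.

Row totals: 126, 69. Column totals: 98, 97. Grand total N = 195.
Expected counts (row total × column total / N):
  Converted, Variant A: 126×98/195 = 63.3231
  Converted, Variant B: 126×97/195 = 62.6769
  Did not convert, Variant A: 69×98/195 = 34.6769
  Did not convert, Variant B: 69×97/195 = 34.3231
Contributions (O − E)²/E:
  (72 − 63.3231)²/63.3231 = 1.1890
  (54 − 62.6769)²/62.6769 = 1.2012
  (26 − 34.6769)²/34.6769 = 2.1711
  (43 − 34.3231)²/34.3231 = 2.1935
χ² = 1.1890 + 1.2012 + 2.1711 + 2.1935 = 6.755

6.755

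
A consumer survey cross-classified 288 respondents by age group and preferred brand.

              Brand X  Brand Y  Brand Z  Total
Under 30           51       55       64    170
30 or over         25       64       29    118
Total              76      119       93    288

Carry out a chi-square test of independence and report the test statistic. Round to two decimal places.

13.81

Grand total N = 288.
Expected counts (row total × column total / N):
  Under 30, Brand X: 170×76/288 = 44.861
  Under 30, Brand Y: 170×119/288 = 70.243
  Under 30, Brand Z: 170×93/288 = 54.896
  30 or over, Brand X: 118×76/288 = 31.139
  30 or over, Brand Y: 118×119/288 = 48.757
  30 or over, Brand Z: 118×93/288 = 38.104
Contributions (O − E)²/E:
  (51 − 44.861)²/44.861 = 0.8401
  (55 − 70.243)²/70.243 = 3.3078
  (64 − 54.896)²/54.896 = 1.5098
  (25 − 31.139)²/31.139 = 1.2103
  (64 − 48.757)²/48.757 = 4.7655
  (29 − 38.104)²/38.104 = 2.1752
χ² = 0.8401 + 3.3078 + 1.5098 + 1.2103 + 4.7655 + 2.1752 = 13.81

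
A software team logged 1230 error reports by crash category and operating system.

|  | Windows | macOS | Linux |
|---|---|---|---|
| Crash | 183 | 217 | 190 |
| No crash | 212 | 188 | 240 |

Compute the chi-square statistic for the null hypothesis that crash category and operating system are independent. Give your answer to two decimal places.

Row totals: 590, 640. Column totals: 395, 405, 430. Grand total N = 1230.
Expected counts (row total × column total / N):
  Crash, Windows: 590×395/1230 = 189.472
  Crash, macOS: 590×405/1230 = 194.268
  Crash, Linux: 590×430/1230 = 206.260
  No crash, Windows: 640×395/1230 = 205.528
  No crash, macOS: 640×405/1230 = 210.732
  No crash, Linux: 640×430/1230 = 223.740
Contributions (O − E)²/E:
  (183 − 189.472)²/189.472 = 0.2211
  (217 − 194.268)²/194.268 = 2.6600
  (190 − 206.260)²/206.260 = 1.2818
  (212 − 205.528)²/205.528 = 0.2038
  (188 − 210.732)²/210.732 = 2.4521
  (240 − 223.740)²/223.740 = 1.1817
χ² = 0.2211 + 2.6600 + 1.2818 + 0.2038 + 2.4521 + 1.1817 = 8.00

8.00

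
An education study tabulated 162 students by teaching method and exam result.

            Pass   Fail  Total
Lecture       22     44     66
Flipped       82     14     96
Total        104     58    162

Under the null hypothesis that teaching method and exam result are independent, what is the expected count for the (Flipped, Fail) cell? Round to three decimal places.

Row total (Flipped) = 96; column total (Fail) = 58; grand total N = 162.
Expected count = (row total × column total) / N = 96 × 58 / 162 = 34.370.

34.370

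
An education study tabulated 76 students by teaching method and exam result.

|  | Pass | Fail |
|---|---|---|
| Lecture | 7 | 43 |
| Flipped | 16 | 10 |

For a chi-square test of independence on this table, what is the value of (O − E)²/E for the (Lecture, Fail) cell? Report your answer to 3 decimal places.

Row total (Lecture) = 50; column total (Fail) = 53; N = 76.
Expected count E = 50 × 53 / 76 = 34.8684.
Contribution = (O − E)²/E = (43 − 34.8684)² / 34.8684 = 1.896.

1.896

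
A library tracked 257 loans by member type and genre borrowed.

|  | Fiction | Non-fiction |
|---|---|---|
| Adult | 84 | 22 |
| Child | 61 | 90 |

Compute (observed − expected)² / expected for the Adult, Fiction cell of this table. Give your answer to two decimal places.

9.79

Row total (Adult) = 106; column total (Fiction) = 145; N = 257.
Expected count E = 106 × 145 / 257 = 59.805.
Contribution = (O − E)²/E = (84 − 59.805)² / 59.805 = 9.79.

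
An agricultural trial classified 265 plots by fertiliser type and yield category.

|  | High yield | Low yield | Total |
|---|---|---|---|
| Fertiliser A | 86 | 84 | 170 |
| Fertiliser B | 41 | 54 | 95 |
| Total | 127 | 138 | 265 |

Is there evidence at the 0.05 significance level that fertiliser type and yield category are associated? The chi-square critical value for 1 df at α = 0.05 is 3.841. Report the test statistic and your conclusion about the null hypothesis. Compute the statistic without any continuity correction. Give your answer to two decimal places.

Grand total N = 265.
Expected counts (row total × column total / N):
  Fertiliser A, High yield: 170×127/265 = 81.472
  Fertiliser A, Low yield: 170×138/265 = 88.528
  Fertiliser B, High yield: 95×127/265 = 45.528
  Fertiliser B, Low yield: 95×138/265 = 49.472
Contributions (O − E)²/E:
  (86 − 81.472)²/81.472 = 0.2517
  (84 − 88.528)²/88.528 = 0.2316
  (41 − 45.528)²/45.528 = 0.4503
  (54 − 49.472)²/49.472 = 0.4144
χ² = 0.2517 + 0.2316 + 0.4503 + 0.4144 = 1.35
df = (2−1)(2−1) = 1. Since 1.35 < 3.841, fail to reject the null hypothesis of independence at α = 0.05.

1.35; fail to reject H₀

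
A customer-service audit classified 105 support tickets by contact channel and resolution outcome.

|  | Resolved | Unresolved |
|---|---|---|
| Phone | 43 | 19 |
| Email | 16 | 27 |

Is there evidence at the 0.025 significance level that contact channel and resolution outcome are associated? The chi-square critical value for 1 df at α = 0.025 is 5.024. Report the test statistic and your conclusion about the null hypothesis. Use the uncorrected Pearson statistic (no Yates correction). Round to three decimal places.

Row totals: 62, 43. Column totals: 59, 46. Grand total N = 105.
Expected counts (row total × column total / N):
  Phone, Resolved: 62×59/105 = 34.8381
  Phone, Unresolved: 62×46/105 = 27.1619
  Email, Resolved: 43×59/105 = 24.1619
  Email, Unresolved: 43×46/105 = 18.8381
Contributions (O − E)²/E:
  (43 − 34.8381)²/34.8381 = 1.9122
  (19 − 27.1619)²/27.1619 = 2.4526
  (16 − 24.1619)²/24.1619 = 2.7571
  (27 − 18.8381)²/18.8381 = 3.5363
χ² = 1.9122 + 2.4526 + 2.7571 + 3.5363 = 10.658
df = (2−1)(2−1) = 1. Since 10.658 > 5.024, reject the null hypothesis of independence at α = 0.025.

10.658; reject H₀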